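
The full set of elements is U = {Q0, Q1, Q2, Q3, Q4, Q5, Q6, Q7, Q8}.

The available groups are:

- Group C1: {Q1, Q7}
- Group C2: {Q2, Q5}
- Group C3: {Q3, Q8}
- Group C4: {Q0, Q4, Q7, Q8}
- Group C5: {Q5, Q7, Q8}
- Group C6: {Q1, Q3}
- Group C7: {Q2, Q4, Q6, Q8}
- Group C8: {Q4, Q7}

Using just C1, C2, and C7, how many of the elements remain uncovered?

Union of C1, C2, C7 = {Q1, Q2, Q4, Q5, Q6, Q7, Q8}.
Not covered: Q0, Q3 — 2 elements.

2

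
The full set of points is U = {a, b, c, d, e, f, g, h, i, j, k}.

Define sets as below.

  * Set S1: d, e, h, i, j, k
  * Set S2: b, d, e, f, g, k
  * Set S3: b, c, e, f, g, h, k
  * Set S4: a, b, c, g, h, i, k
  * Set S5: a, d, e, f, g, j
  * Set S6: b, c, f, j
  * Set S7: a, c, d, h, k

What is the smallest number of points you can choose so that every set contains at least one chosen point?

2

Take T = {b, d}. Each listed set contains at least one of these, so T is a hitting set of size 2.
No single point lies in every set, so at least 2 are needed and 2 is optimal.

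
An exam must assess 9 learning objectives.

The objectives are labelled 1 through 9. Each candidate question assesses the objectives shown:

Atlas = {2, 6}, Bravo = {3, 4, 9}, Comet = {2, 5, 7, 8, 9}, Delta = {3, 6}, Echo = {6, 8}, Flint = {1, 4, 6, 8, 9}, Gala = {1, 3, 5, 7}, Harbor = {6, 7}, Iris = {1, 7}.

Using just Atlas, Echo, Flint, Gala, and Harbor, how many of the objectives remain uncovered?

Union of Atlas, Echo, Flint, Gala, Harbor = {1, 2, 3, 4, 5, 6, 7, 8, 9} — that's every objective, so 0 are uncovered.

0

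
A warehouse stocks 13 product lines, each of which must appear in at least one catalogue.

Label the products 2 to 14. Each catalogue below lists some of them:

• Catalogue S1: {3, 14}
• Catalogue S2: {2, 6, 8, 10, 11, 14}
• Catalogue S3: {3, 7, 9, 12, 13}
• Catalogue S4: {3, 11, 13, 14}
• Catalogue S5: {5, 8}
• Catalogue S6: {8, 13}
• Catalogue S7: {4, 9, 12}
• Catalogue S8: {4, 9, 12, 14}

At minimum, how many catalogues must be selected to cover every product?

Take {S2, S3, S5, S8}. Their union is {2, 3, 4, 5, 6, 7, 8, 9, 10, 11, 12, 13, 14}, which is all 13 products.
Only S5 contains 5, so S5 is forced; the remaining 11 products need at least 3 more catalogues (each remaining catalogue adds at most 5) — so at least 4 catalogues are needed, and 4 is optimal.

4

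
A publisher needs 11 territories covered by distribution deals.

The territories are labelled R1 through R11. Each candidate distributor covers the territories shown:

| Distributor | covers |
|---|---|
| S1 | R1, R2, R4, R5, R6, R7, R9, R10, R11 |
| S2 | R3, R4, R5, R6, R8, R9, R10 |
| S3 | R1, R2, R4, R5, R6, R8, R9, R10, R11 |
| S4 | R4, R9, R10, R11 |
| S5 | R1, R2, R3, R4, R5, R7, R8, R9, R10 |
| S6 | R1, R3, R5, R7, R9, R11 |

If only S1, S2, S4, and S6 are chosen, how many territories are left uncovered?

Union of S1, S2, S4, S6 = {R1, R2, R3, R4, R5, R6, R7, R8, R9, R10, R11} — that's every territory, so 0 are uncovered.

0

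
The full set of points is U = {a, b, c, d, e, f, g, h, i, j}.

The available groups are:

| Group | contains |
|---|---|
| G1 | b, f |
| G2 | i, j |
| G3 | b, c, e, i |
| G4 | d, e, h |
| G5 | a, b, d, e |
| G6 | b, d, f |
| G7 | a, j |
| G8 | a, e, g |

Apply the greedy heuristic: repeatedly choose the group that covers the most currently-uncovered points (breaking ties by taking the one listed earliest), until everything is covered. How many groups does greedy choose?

Greedy: pick G3 (covers 4 new) → pick G4 (covers 2 new) → pick G7 (covers 2 new) → pick G1 (covers 1 new) → pick G8 (covers 1 new). Total picks: 5.

5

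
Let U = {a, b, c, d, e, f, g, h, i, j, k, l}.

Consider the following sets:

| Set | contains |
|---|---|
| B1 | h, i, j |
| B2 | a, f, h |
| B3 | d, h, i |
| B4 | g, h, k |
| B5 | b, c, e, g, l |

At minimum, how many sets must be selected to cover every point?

5

Take {B1, B2, B3, B4, B5}. Their union is {a, b, c, d, e, f, g, h, i, j, k, l}, which is all 12 points.
No 4 of the 5 sets cover everything (all 5 combinations miss at least one point), so 5 is optimal.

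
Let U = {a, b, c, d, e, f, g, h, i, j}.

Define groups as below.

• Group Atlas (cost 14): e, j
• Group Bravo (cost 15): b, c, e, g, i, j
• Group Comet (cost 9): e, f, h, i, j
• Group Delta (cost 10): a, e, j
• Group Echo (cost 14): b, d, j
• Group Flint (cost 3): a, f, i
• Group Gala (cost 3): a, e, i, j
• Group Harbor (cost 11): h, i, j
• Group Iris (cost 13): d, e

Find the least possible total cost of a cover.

40

Bravo, Comet, Flint, Iris together cover every element (Bravo ∪ Comet ∪ Flint ∪ Iris = {a, b, c, d, e, f, g, h, i, j}); total cost 15 + 9 + 3 + 13 = 40.
The greedy pick Gala, Flint, Bravo, Comet, Iris costs 43; no covering selection beats 40.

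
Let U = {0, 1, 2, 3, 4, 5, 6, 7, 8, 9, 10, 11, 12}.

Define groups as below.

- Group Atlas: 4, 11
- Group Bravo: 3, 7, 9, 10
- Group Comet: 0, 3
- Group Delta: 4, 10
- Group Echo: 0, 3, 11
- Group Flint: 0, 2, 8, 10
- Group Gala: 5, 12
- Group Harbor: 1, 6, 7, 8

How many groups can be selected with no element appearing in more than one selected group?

Delta, Echo, Gala, Harbor are pairwise disjoint (Delta={4,10}; Echo={0,3,11}; Gala={5,12}; Harbor={1,6,7,8}).
Every remaining group overlaps one of these, and no 5 of the listed groups are pairwise disjoint, so 4 is the maximum.

4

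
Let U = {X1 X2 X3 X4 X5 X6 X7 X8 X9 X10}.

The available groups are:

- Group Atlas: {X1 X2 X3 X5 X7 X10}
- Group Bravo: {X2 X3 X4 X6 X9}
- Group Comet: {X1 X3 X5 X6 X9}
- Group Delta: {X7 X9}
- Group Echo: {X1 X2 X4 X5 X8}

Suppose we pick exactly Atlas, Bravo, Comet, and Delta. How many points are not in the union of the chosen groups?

Union of Atlas, Bravo, Comet, Delta = {X1, X2, X3, X4, X5, X6, X7, X9, X10}.
Not covered: X8 — 1 point.

1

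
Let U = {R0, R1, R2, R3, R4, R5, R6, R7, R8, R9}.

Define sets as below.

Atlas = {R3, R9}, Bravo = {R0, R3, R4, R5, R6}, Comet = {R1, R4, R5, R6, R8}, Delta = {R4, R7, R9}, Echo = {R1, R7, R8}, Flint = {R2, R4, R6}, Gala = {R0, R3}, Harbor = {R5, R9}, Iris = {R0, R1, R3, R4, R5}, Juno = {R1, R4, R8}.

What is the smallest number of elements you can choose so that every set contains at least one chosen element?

H = {R1, R3, R6, R9} meets every set (each contains at least one member of H), and |H| = 4.
The sets Echo, Flint, Gala, Harbor are pairwise disjoint, so any hitting set needs a separate element for each — at least 4. Hence 4 is optimal.

4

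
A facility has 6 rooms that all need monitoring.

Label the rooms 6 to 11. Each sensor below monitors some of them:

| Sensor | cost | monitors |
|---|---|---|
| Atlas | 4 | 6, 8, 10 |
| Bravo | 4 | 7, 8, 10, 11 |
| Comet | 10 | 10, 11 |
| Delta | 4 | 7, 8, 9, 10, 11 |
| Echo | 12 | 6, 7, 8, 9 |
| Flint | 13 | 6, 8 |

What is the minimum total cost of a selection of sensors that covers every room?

8

Atlas, Delta together cover every room (Atlas ∪ Delta = {6, 7, 8, 9, 10, 11}); total cost 4 + 4 = 8.
No covering selection has total cost below 8.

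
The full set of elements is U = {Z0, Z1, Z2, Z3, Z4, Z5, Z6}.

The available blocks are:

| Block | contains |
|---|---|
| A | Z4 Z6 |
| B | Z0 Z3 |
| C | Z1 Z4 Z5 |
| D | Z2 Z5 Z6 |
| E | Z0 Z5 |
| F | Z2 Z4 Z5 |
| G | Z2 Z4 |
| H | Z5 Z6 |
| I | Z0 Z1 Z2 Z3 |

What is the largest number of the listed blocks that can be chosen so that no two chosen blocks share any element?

B, G, H are pairwise disjoint (B={Z0,Z3}; G={Z2,Z4}; H={Z5,Z6}).
Every remaining block overlaps one of these, and no 4 of the listed blocks are pairwise disjoint, so 3 is the maximum.

3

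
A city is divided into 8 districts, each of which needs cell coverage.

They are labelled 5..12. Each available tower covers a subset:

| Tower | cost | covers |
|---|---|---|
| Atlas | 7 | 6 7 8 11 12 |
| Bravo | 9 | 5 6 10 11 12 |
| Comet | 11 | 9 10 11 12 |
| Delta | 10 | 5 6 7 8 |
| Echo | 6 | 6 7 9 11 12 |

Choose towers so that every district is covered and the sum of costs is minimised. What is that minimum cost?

Comet, Delta together cover every district (Comet ∪ Delta = {5, 6, 7, 8, 9, 10, 11, 12}); total cost 11 + 10 = 21.
The greedy pick Echo, Bravo, Atlas costs 22; no covering selection beats 21.

21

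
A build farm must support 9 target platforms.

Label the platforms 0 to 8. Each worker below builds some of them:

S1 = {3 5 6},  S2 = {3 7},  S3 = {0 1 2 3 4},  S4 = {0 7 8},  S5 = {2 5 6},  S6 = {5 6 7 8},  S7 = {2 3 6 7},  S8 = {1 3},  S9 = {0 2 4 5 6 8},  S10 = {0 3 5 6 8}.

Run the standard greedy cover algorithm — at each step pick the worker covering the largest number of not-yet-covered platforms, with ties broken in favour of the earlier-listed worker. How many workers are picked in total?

Greedy: pick S9 (covers 6 new) → pick S2 (covers 2 new) → pick S3 (covers 1 new). Total picks: 3.
(The true minimum cover uses only 2 workers, so greedy is not optimal here.)

3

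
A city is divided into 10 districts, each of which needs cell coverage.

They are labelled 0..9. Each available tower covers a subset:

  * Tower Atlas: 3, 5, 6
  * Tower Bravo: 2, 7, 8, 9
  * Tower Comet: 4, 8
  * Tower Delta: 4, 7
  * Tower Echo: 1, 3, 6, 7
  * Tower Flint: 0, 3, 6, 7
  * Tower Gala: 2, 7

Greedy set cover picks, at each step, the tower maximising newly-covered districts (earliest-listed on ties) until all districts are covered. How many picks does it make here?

Greedy: pick Bravo (covers 4 new) → pick Atlas (covers 3 new) → pick Comet (covers 1 new) → pick Echo (covers 1 new) → pick Flint (covers 1 new). Total picks: 5.

5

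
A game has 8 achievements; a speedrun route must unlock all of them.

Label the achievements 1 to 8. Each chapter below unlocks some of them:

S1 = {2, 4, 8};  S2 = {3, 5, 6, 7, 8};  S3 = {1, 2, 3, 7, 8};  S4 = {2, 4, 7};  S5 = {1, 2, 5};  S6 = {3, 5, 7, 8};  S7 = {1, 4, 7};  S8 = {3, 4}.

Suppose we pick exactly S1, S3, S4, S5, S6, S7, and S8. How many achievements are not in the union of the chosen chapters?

1

Union of S1, S3, S4, S5, S6, S7, S8 = {1, 2, 3, 4, 5, 7, 8}.
Not covered: 6 — 1 achievement.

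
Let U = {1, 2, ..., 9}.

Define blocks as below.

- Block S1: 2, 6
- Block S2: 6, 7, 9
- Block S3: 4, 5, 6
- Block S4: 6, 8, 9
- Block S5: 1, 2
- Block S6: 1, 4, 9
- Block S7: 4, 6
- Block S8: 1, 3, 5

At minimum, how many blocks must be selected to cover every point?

5

S1, S2, S4, S6, and S8 cover everything between them: the union {1, 2, 3, 4, 5, 6, 7, 8, 9} is all of U.
No 4 of the 8 blocks cover everything (all 70 combinations miss at least one point), so 5 is optimal.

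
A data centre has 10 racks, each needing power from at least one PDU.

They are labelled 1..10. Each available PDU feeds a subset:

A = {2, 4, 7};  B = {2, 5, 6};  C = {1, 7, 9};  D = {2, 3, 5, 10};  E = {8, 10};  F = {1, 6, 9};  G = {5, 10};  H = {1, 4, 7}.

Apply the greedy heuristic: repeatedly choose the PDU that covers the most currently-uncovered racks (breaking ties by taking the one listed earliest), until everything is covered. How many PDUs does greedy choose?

5

Greedy: pick D (covers 4 new) → pick C (covers 3 new) → pick A (covers 1 new) → pick B (covers 1 new) → pick E (covers 1 new). Total picks: 5.
(The true minimum cover uses only 4 PDUs, so greedy is not optimal here.)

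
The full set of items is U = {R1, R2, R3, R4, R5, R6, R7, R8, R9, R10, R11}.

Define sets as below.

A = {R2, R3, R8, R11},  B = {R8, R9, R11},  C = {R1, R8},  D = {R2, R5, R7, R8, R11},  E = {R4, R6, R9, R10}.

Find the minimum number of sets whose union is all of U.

4

A, C, D, and E cover everything between them: the union {R1, R2, R3, R4, R5, R6, R7, R8, R9, R10, R11} is all of U.
Only C contains R1, so C is forced; the remaining 9 items need at least 3 more sets (each remaining set adds at most 4) — so at least 4 sets are needed, and 4 is optimal.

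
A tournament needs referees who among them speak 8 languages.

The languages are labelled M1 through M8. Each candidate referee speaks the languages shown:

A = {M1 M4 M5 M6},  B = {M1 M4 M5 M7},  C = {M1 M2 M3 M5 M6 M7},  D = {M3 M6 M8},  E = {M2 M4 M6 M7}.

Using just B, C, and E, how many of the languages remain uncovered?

1

Union of B, C, E = {M1, M2, M3, M4, M5, M6, M7}.
Not covered: M8 — 1 language.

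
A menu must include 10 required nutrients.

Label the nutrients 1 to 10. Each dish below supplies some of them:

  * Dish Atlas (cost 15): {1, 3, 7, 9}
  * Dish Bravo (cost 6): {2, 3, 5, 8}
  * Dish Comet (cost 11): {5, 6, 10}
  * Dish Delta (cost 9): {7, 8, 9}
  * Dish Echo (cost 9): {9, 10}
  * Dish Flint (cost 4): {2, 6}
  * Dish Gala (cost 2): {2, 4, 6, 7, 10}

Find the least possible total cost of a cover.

23

Atlas, Bravo, Gala together cover every nutrient (Atlas ∪ Bravo ∪ Gala = {1, 2, 3, 4, 5, 6, 7, 8, 9, 10}); total cost 15 + 6 + 2 = 23.
No covering selection has total cost below 23.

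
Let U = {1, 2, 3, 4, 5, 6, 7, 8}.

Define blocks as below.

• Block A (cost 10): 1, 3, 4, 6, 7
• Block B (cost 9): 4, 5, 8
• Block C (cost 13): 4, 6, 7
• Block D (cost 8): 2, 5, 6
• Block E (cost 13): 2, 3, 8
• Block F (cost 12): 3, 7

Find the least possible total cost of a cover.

A, B, D together cover every item (A ∪ B ∪ D = {1, 2, 3, 4, 5, 6, 7, 8}); total cost 10 + 9 + 8 = 27.
No covering selection has total cost below 27.

27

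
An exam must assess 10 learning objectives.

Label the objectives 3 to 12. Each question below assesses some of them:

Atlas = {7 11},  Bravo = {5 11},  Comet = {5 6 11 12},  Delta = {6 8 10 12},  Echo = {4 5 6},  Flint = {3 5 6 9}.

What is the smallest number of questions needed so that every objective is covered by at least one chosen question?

4

Take {Atlas, Delta, Echo, Flint}. Their union is {3, 4, 5, 6, 7, 8, 9, 10, 11, 12}, which is all 10 objectives.
Only Echo contains 4, so Echo is forced; the remaining 7 objectives need at least 3 more questions (each remaining question adds at most 3) — so at least 4 questions are needed, and 4 is optimal.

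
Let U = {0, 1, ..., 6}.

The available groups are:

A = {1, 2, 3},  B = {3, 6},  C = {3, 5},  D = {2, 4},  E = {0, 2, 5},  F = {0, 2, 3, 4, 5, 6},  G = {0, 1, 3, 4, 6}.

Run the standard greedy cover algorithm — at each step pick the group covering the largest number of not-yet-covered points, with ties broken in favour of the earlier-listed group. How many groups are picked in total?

2

Greedy: pick F (covers 6 new) → pick A (covers 1 new). Total picks: 2.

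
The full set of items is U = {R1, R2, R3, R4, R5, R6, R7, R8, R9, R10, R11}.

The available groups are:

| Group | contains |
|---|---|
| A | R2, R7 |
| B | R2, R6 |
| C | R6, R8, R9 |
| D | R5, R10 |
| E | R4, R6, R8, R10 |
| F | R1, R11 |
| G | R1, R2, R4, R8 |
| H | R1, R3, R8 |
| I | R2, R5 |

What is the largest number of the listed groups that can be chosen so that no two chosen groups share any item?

A, C, D, F are pairwise disjoint (A={R2,R7}; C={R6,R8,R9}; D={R5,R10}; F={R1,R11}).
Every remaining group overlaps one of these, and no 5 of the listed groups are pairwise disjoint, so 4 is the maximum.

4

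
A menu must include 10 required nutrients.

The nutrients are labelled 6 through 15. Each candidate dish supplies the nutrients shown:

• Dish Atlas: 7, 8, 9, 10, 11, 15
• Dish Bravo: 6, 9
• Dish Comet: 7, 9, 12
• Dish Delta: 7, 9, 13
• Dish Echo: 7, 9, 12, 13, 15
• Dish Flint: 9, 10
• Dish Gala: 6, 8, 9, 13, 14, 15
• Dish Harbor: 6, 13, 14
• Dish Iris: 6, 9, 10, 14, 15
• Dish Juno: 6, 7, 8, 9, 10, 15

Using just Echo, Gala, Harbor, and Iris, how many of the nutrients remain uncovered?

1

Union of Echo, Gala, Harbor, Iris = {6, 7, 8, 9, 10, 12, 13, 14, 15}.
Not covered: 11 — 1 nutrient.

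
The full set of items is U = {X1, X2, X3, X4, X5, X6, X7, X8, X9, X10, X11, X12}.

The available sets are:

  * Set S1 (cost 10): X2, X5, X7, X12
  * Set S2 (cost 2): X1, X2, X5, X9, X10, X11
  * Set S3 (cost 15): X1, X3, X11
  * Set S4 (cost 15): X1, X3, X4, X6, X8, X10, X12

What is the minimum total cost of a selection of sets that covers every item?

S1, S2, S4 together cover every item (S1 ∪ S2 ∪ S4 = {X1, X2, X3, X4, X5, X6, X7, X8, X9, X10, X11, X12}); total cost 10 + 2 + 15 = 27.
No covering selection has total cost below 27.

27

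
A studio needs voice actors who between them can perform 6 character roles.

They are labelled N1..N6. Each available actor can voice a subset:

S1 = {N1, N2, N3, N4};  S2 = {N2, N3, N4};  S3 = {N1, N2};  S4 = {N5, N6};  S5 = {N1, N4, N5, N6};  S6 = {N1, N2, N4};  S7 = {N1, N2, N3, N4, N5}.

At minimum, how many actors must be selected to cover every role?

2

Take {S5, S7}. Their union is {N1, N2, N3, N4, N5, N6}, which is all 6 roles.
No single actor has all 6 roles (the largest, S7, has 5), so 2 is optimal.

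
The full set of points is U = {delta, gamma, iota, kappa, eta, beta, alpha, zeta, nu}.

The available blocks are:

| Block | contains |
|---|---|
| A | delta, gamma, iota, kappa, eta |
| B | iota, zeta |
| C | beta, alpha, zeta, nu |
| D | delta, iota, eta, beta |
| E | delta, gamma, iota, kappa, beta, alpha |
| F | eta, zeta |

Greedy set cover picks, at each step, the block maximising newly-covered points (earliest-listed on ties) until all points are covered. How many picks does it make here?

3

Greedy: pick E (covers 6 new) → pick C (covers 2 new) → pick A (covers 1 new). Total picks: 3.
(The true minimum cover uses only 2 blocks, so greedy is not optimal here.)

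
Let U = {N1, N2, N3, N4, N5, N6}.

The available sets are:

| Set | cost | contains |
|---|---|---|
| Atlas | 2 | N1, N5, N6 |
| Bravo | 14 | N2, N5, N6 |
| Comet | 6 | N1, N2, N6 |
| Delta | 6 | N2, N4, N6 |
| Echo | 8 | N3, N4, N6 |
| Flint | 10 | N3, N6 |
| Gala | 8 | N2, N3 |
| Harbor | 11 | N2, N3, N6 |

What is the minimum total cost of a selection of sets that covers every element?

16

Atlas, Comet, Echo together cover every element (Atlas ∪ Comet ∪ Echo = {N1, N2, N3, N4, N5, N6}); total cost 2 + 6 + 8 = 16.
No covering selection has total cost below 16.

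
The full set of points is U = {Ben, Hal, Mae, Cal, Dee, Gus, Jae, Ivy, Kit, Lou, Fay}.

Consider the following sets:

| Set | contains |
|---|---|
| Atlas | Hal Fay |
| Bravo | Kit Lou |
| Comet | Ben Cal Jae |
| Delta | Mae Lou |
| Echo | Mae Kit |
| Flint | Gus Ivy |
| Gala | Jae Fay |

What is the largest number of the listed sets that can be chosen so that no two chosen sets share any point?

4

Atlas, Comet, Delta, Flint are pairwise disjoint (Atlas={Hal,Fay}; Comet={Ben,Cal,Jae}; Delta={Mae,Lou}; Flint={Gus,Ivy}).
Every remaining set overlaps one of these, and no 5 of the listed sets are pairwise disjoint, so 4 is the maximum.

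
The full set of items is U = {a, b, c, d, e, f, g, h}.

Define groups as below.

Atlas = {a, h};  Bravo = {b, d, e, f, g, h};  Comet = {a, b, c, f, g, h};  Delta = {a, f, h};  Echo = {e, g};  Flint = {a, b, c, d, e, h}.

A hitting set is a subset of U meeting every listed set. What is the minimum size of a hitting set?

2

The 2 items {a, g} hit every group.
The groups Delta, Echo are pairwise disjoint, so any hitting set needs a separate item for each — at least 2. Hence 2 is optimal.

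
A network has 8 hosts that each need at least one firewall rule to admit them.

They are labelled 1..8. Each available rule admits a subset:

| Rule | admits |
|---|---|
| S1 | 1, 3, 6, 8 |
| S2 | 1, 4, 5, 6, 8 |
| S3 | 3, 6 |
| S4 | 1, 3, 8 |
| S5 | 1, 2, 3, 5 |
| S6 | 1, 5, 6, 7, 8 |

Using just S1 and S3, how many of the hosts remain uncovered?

Union of S1, S3 = {1, 3, 6, 8}.
Not covered: 2, 4, 5, 7 — 4 hosts.

4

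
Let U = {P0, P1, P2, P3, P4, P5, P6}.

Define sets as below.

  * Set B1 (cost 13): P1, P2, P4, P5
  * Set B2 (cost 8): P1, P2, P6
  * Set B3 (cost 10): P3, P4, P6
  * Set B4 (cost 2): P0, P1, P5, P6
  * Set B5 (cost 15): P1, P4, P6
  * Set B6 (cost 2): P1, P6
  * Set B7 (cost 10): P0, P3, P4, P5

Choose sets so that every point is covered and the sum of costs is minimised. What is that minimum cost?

18

B2, B7 together cover every point (B2 ∪ B7 = {P0, P1, P2, P3, P4, P5, P6}); total cost 8 + 10 = 18.
The greedy pick B4, B3, B2 costs 20; no covering selection beats 18.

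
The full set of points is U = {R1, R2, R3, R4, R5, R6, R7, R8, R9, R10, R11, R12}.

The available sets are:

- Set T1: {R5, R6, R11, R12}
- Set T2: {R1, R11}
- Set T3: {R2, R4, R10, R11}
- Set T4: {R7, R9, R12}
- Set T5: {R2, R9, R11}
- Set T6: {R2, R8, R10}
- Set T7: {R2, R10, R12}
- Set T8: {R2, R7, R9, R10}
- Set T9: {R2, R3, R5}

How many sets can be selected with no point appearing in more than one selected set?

3

T2, T4, T6 are pairwise disjoint (T2={R1,R11}; T4={R7,R9,R12}; T6={R2,R8,R10}).
Every remaining set overlaps one of these, and no 4 of the listed sets are pairwise disjoint, so 3 is the maximum.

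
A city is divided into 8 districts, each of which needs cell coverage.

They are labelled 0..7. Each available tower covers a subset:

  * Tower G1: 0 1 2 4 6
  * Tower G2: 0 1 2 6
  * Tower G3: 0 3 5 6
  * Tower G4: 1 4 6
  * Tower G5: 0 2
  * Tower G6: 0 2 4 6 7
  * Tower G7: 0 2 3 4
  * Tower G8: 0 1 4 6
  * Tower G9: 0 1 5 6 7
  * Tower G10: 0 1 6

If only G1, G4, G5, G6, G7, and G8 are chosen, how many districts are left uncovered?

1

Union of G1, G4, G5, G6, G7, G8 = {0, 1, 2, 3, 4, 6, 7}.
Not covered: 5 — 1 district.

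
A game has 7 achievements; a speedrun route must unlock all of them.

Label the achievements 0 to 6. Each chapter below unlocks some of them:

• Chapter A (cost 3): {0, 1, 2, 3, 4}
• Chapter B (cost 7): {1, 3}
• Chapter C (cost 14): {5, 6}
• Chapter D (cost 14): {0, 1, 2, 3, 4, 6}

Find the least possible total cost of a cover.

17

A, C together cover every achievement (A ∪ C = {0, 1, 2, 3, 4, 5, 6}); total cost 3 + 14 = 17.
No covering selection has total cost below 17.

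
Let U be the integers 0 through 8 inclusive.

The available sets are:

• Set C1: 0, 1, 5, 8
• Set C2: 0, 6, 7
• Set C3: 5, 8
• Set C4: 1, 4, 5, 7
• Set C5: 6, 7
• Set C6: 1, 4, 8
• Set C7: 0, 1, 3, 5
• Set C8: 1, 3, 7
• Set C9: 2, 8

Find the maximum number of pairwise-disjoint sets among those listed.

3

C5, C7, C9 are pairwise disjoint (C5={6,7}; C7={0,1,3,5}; C9={2,8}).
Every remaining set overlaps one of these, and no 4 of the listed sets are pairwise disjoint, so 3 is the maximum.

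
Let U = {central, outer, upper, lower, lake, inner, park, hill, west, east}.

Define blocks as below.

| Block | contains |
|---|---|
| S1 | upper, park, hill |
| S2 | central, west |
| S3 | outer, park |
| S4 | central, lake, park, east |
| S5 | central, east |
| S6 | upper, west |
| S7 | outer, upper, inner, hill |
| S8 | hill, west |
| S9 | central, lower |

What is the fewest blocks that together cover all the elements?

S2, S4, S7, and S9 cover everything between them: the union {central, outer, upper, lower, lake, inner, park, hill, west, east} is all of U.
No 3 of the 9 blocks cover everything (all 84 combinations miss at least one element), so 4 is optimal.

4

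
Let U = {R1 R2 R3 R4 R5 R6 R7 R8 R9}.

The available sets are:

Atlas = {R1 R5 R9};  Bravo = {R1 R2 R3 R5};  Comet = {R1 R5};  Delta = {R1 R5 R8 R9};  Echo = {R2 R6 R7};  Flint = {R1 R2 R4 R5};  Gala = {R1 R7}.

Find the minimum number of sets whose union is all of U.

4

Bravo, Delta, Echo, and Flint cover everything between them: the union {R1, R2, R3, R4, R5, R6, R7, R8, R9} is all of U.
Only Bravo contains R3, so Bravo is forced; the remaining 5 points need at least 3 more sets (each remaining set adds at most 2) — so at least 4 sets are needed, and 4 is optimal.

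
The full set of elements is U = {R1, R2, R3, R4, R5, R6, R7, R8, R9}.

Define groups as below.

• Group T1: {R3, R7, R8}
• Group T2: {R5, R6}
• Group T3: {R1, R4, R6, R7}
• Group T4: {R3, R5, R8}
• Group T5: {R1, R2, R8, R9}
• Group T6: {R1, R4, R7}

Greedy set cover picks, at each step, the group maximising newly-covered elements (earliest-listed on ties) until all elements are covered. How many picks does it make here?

Greedy: pick T3 (covers 4 new) → pick T4 (covers 3 new) → pick T5 (covers 2 new). Total picks: 3.

3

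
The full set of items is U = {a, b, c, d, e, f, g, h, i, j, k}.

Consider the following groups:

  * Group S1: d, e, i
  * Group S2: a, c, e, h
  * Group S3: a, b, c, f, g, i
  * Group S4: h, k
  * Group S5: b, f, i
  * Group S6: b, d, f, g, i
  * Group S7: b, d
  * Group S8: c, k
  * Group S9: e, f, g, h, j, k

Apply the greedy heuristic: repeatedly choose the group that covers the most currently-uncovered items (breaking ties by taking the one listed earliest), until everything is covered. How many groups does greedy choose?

Greedy: pick S3 (covers 6 new) → pick S9 (covers 4 new) → pick S1 (covers 1 new). Total picks: 3.

3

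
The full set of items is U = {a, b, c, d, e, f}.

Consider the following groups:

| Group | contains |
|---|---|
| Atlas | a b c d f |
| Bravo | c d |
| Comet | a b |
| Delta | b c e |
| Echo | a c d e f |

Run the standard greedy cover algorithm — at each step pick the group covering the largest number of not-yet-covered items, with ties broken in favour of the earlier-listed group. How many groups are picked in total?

2

Greedy: pick Atlas (covers 5 new) → pick Delta (covers 1 new). Total picks: 2.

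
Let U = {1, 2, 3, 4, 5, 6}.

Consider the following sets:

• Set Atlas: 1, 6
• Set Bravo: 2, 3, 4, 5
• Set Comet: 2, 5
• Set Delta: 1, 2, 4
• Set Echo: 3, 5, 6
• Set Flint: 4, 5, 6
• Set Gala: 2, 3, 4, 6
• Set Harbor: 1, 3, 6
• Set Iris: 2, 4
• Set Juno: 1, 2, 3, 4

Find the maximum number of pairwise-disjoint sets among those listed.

2

Atlas, Bravo are pairwise disjoint (Atlas={1,6}; Bravo={2,3,4,5}).
Every remaining set overlaps one of these, and no 3 of the listed sets are pairwise disjoint, so 2 is the maximum.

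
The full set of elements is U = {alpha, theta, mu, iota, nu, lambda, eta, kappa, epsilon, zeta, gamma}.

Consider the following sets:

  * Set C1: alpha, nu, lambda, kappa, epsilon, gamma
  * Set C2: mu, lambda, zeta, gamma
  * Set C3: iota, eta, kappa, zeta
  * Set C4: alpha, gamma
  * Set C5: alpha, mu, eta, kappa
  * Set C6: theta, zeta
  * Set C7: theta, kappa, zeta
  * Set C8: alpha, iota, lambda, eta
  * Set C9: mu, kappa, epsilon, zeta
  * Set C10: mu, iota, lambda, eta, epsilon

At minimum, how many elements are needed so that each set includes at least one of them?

3

The 3 elements {alpha, lambda, zeta} hit every set.
The sets C4, C6, C10 are pairwise disjoint, so any hitting set needs a separate element for each — at least 3. Hence 3 is optimal.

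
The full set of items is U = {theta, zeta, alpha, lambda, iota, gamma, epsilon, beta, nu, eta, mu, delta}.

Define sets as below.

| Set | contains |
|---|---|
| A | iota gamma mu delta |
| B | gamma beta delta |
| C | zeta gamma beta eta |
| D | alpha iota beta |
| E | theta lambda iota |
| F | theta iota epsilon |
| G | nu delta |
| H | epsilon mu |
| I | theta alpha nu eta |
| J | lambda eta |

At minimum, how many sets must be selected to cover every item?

B and C and E and H and I together: B ∪ C ∪ E ∪ H ∪ I = {theta, zeta, alpha, lambda, iota, gamma, epsilon, beta, nu, eta, mu, delta} — every item is covered.
No 4 of the 10 sets cover everything (all 210 combinations miss at least one item), so 5 is optimal.

5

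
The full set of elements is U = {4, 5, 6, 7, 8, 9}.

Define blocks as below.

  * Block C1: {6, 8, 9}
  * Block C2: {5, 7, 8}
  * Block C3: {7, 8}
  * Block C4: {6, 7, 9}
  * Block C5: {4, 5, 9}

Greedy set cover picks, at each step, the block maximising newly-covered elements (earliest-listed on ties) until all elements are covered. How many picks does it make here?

Greedy: pick C1 (covers 3 new) → pick C2 (covers 2 new) → pick C5 (covers 1 new). Total picks: 3.

3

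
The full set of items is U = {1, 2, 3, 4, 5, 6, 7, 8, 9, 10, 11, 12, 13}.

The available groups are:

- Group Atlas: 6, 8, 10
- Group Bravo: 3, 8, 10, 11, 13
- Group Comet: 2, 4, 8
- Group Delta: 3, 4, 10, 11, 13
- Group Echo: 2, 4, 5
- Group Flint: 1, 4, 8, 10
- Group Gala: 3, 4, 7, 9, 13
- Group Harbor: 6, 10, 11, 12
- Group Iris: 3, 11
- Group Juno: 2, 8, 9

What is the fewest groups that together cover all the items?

Take {Echo, Flint, Gala, Harbor}. Their union is {1, 2, 3, 4, 5, 6, 7, 8, 9, 10, 11, 12, 13}, which is all 13 items.
Only Flint contains 1, so Flint is forced; the remaining 9 items need at least 3 more groups (each remaining group adds at most 4) — so at least 4 groups are needed, and 4 is optimal.

4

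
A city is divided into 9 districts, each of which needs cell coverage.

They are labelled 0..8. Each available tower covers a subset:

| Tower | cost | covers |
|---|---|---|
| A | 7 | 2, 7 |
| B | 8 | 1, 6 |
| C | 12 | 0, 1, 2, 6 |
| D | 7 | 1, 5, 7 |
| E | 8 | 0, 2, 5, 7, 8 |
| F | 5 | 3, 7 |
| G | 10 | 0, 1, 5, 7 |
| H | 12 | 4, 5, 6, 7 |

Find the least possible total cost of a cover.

32

D, E, F, H together cover every district (D ∪ E ∪ F ∪ H = {0, 1, 2, 3, 4, 5, 6, 7, 8}); total cost 7 + 8 + 5 + 12 = 32.
The greedy pick E, B, F, H costs 33; no covering selection beats 32.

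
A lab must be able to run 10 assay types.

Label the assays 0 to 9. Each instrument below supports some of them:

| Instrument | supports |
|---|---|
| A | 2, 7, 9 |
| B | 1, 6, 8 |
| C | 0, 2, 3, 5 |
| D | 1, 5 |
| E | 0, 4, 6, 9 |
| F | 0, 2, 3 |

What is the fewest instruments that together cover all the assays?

4

A and B and C and E together: A ∪ B ∪ C ∪ E = {0, 1, 2, 3, 4, 5, 6, 7, 8, 9} — every assay is covered.
Only A contains 7, so A is forced; the remaining 7 assays need at least 3 more instruments (each remaining instrument adds at most 3) — so at least 4 instruments are needed, and 4 is optimal.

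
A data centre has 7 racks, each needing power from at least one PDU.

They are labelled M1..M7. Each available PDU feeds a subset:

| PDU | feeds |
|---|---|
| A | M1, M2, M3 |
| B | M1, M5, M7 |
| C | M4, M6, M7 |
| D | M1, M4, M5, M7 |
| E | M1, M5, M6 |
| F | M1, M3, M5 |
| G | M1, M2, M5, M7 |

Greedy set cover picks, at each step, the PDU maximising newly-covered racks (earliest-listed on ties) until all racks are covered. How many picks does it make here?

Greedy: pick D (covers 4 new) → pick A (covers 2 new) → pick C (covers 1 new). Total picks: 3.

3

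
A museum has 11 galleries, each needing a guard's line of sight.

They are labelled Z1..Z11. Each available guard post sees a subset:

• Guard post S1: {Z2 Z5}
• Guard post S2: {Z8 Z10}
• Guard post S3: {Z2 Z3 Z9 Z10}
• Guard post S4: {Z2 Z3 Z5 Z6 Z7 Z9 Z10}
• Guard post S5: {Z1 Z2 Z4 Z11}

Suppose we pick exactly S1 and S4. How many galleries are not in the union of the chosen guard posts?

4

Union of S1, S4 = {Z2, Z3, Z5, Z6, Z7, Z9, Z10}.
Not covered: Z1, Z4, Z8, Z11 — 4 galleries.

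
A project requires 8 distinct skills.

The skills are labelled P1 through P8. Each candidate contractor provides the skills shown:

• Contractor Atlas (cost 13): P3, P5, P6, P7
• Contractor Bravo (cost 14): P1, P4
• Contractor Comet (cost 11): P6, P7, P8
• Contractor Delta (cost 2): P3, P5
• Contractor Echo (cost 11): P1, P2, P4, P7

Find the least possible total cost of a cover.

Comet, Delta, Echo together cover every skill (Comet ∪ Delta ∪ Echo = {P1, P2, P3, P4, P5, P6, P7, P8}); total cost 11 + 2 + 11 = 24.
No covering selection has total cost below 24.

24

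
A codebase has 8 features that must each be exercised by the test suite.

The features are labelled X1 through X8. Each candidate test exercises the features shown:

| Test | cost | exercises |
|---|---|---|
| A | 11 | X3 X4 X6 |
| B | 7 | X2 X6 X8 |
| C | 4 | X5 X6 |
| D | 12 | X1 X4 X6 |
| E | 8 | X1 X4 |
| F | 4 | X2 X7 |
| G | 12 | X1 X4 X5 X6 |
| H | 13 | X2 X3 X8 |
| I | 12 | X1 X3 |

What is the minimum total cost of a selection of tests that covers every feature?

F, G, H together cover every feature (F ∪ G ∪ H = {X1, X2, X3, X4, X5, X6, X7, X8}); total cost 4 + 12 + 13 = 29.
No covering selection has total cost below 29.

29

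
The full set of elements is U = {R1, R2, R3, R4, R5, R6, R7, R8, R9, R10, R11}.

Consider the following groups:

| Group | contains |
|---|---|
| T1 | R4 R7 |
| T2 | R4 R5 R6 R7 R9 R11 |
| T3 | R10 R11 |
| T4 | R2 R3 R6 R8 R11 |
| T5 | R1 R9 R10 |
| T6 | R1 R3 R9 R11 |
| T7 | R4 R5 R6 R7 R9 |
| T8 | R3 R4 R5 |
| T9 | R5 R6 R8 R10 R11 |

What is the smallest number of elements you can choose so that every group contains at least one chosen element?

H = {R4, R10, R11} meets every group (each contains at least one member of H), and |H| = 3.
The groups T1, T4, T5 are pairwise disjoint, so any hitting set needs a separate element for each — at least 3. Hence 3 is optimal.

3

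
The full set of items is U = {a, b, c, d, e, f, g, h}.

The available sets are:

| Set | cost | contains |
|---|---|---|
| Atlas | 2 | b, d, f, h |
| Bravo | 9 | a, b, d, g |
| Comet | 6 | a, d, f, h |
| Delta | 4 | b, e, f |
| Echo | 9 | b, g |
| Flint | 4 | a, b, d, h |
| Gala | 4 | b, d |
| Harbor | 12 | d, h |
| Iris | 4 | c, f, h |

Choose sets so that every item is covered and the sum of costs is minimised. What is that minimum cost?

17

Bravo, Delta, Iris together cover every item (Bravo ∪ Delta ∪ Iris = {a, b, c, d, e, f, g, h}); total cost 9 + 4 + 4 = 17.
The greedy pick Atlas, Delta, Flint, Iris, Bravo costs 23; no covering selection beats 17.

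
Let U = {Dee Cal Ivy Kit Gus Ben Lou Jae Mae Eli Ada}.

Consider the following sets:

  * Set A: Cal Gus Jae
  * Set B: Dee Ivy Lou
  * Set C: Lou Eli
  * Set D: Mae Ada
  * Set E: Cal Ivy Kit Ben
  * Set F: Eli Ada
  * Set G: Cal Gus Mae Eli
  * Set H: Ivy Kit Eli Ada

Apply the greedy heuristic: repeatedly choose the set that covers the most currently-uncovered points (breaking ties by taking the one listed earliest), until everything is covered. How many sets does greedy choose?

Greedy: pick E (covers 4 new) → pick G (covers 3 new) → pick B (covers 2 new) → pick A (covers 1 new) → pick D (covers 1 new). Total picks: 5.

5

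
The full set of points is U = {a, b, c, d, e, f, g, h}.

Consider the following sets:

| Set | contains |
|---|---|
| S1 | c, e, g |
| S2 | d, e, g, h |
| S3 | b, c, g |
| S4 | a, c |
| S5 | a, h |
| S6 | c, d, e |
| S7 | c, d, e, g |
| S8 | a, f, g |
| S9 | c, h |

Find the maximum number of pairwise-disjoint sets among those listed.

S3, S5 are pairwise disjoint (S3={b,c,g}; S5={a,h}).
Every remaining set overlaps one of these, and no 3 of the listed sets are pairwise disjoint, so 2 is the maximum.

2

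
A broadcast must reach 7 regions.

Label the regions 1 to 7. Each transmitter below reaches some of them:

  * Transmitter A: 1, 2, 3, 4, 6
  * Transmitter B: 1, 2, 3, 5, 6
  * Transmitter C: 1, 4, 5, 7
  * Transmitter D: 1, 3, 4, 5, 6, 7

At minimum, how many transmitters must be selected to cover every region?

A and D together: A ∪ D = {1, 2, 3, 4, 5, 6, 7} — every region is covered.
No single transmitter has all 7 regions (the largest, D, has 6), so 2 is optimal.

2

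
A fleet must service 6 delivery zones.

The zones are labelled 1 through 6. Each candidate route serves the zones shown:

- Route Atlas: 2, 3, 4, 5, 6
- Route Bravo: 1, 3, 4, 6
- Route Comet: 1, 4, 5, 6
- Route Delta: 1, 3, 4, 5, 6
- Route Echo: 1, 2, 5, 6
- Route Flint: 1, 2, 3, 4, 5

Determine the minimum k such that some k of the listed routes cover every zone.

2

Take {Bravo, Flint}. Their union is {1, 2, 3, 4, 5, 6}, which is all 6 zones.
No single route has all 6 zones (the largest, Atlas, has 5), so 2 is optimal.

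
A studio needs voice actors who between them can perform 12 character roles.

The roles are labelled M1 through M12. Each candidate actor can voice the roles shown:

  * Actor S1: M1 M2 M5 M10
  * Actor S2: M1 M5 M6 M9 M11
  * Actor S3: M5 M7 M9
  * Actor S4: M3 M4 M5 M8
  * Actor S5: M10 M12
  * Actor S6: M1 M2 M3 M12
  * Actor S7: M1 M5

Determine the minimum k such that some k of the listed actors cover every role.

S1 and S2 and S3 and S4 and S5 together: S1 ∪ S2 ∪ S3 ∪ S4 ∪ S5 = {M1, M2, M3, M4, M5, M6, M7, M8, M9, M10, M11, M12} — every role is covered.
No 4 of the 7 actors cover everything (all 35 combinations miss at least one role), so 5 is optimal.

5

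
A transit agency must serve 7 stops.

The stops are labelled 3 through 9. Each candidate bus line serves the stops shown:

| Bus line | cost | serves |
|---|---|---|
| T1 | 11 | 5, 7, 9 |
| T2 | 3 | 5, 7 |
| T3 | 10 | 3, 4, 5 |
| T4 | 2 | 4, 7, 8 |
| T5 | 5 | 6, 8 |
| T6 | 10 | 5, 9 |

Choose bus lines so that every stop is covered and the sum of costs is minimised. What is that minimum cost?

T1, T3, T5 together cover every stop (T1 ∪ T3 ∪ T5 = {3, 4, 5, 6, 7, 8, 9}); total cost 11 + 10 + 5 = 26.
The greedy pick T4, T2, T5, T3, T6 costs 30; no covering selection beats 26.

26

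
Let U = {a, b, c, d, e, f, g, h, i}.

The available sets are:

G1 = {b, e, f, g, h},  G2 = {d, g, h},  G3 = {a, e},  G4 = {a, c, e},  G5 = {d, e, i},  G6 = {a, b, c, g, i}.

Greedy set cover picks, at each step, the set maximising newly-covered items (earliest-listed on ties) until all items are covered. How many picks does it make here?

Greedy: pick G1 (covers 5 new) → pick G6 (covers 3 new) → pick G2 (covers 1 new). Total picks: 3.

3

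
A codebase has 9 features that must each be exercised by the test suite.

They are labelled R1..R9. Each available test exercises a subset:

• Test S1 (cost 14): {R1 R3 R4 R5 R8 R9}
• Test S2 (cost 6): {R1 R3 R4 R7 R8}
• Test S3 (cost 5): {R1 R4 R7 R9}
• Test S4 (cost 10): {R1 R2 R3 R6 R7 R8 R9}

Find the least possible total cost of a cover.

S1, S4 together cover every feature (S1 ∪ S4 = {R1, R2, R3, R4, R5, R6, R7, R8, R9}); total cost 14 + 10 = 24.
The greedy pick S2, S4, S1 costs 30; no covering selection beats 24.

24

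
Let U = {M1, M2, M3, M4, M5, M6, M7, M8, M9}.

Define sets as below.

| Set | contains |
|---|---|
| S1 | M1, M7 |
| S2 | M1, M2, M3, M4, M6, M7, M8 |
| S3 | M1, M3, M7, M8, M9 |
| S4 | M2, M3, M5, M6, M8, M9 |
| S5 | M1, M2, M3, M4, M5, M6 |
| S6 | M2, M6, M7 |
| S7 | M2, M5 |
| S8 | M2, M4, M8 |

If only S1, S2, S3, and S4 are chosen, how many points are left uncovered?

0

Union of S1, S2, S3, S4 = {M1, M2, M3, M4, M5, M6, M7, M8, M9} — that's every point, so 0 are uncovered.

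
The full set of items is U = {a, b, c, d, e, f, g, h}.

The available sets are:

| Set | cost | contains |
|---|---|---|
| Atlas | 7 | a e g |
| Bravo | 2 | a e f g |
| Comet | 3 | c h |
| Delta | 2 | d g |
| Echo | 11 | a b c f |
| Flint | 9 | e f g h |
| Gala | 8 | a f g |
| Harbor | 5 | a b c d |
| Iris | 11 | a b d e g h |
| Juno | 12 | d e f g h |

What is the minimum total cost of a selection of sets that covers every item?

Bravo, Comet, Harbor together cover every item (Bravo ∪ Comet ∪ Harbor = {a, b, c, d, e, f, g, h}); total cost 2 + 3 + 5 = 10.
The greedy pick Bravo, Comet, Delta, Harbor costs 12; no covering selection beats 10.

10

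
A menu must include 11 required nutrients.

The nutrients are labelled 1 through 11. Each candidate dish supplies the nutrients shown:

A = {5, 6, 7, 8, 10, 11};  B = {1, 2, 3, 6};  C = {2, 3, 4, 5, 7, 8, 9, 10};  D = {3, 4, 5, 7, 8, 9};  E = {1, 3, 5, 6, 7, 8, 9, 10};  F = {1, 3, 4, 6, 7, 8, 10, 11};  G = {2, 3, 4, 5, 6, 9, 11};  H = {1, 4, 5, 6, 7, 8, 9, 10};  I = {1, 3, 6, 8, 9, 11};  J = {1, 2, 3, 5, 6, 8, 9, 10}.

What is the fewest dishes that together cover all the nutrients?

2

E and G together: E ∪ G = {1, 2, 3, 4, 5, 6, 7, 8, 9, 10, 11} — every nutrient is covered.
No single dish has all 11 nutrients (the largest, C, has 8), so 2 is optimal.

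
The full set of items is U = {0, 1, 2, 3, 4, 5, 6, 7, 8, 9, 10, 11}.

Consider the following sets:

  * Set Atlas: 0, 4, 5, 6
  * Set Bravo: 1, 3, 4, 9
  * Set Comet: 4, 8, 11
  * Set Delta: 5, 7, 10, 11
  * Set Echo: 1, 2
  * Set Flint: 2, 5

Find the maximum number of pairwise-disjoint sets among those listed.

Bravo, Flint are pairwise disjoint (Bravo={1,3,4,9}; Flint={2,5}).
Every remaining set overlaps one of these, and no 3 of the listed sets are pairwise disjoint, so 2 is the maximum.

2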